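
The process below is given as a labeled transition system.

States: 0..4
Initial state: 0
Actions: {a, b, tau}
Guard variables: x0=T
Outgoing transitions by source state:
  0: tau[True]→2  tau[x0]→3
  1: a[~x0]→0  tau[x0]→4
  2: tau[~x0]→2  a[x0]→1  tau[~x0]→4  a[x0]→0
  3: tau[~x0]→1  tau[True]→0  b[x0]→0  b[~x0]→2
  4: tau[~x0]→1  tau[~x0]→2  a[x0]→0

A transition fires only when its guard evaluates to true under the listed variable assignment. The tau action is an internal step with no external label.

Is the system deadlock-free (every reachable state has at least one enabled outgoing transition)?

Reachable = {0,1,2,3,4}
  0: tau→2  tau→3  [2 exit(s)]
  1: tau→4  [1 exit(s)]
  2: a→0  a→1  [2 exit(s)]
  3: b→0  tau→0  [2 exit(s)]
  4: a→0  [1 exit(s)]

Answer: DEADLOCK-FREE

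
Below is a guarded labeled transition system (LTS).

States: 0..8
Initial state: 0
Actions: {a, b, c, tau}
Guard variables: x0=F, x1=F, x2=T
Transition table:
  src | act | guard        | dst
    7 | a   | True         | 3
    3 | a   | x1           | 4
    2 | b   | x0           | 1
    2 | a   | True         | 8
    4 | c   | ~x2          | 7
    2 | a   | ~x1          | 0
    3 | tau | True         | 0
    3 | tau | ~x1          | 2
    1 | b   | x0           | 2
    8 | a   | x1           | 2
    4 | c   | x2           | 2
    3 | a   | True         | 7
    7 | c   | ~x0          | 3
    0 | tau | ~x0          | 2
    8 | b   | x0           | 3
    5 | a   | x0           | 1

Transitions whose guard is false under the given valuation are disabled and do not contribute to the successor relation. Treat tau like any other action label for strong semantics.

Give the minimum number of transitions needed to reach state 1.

BFS to 1:
  depth 0: {0}
  depth 1: {2}
  depth 2: {8}
1 never appears.

Answer: UNREACHABLE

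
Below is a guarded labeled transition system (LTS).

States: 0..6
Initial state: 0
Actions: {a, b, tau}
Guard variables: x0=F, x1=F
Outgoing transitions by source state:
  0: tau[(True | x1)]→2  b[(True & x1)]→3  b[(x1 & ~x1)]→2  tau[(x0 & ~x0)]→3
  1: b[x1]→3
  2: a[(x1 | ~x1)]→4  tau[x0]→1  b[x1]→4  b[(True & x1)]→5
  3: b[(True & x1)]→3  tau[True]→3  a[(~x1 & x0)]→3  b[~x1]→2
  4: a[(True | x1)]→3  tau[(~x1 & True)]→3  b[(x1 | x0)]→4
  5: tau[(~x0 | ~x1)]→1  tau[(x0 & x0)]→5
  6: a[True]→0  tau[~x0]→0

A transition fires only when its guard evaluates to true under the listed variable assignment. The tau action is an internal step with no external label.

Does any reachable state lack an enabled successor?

Answer: DEADLOCK-FREE

Working:
R = {0,2,3,4}
  0: tau→2  [1 exit(s)]
  2: a→4  [1 exit(s)]
  3: b→2  tau→3  [2 exit(s)]
  4: a→3  tau→3  [2 exit(s)]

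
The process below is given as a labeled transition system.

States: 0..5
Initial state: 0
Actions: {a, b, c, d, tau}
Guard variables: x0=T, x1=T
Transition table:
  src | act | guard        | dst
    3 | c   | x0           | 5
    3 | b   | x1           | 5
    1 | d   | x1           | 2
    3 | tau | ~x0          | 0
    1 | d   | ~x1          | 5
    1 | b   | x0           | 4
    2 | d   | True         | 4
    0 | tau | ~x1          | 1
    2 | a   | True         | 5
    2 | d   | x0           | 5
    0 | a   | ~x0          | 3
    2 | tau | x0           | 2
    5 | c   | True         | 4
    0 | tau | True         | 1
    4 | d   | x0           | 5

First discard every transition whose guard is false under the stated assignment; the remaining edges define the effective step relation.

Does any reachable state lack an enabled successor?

Answer: DEADLOCK-FREE

Analysis:
R = {0,1,2,4,5}
  0: tau→1  [deg 1]
  1: b→4  d→2  [deg 2]
  2: a→5  d→4  d→5  tau→2  [deg 4]
  4: d→5  [deg 1]
  5: c→4  [deg 1]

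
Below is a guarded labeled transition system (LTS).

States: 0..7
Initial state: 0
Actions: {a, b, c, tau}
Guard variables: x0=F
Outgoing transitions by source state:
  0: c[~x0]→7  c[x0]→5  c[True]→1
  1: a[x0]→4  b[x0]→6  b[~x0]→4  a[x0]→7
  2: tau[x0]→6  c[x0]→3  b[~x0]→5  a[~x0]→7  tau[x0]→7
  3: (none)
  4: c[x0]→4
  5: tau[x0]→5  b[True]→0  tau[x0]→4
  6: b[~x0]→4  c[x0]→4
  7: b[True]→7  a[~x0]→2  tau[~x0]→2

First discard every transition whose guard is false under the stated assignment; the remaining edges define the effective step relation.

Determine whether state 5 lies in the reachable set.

Answer: REACHABLE

Analysis:
Guard filter leaves 10 enabled edge(s).
Layer 0: {0}
Layer 1: {1,7}  cumulative {0,1,7}
Layer 2: {2,4}  cumulative {0,1,2,4,7}
Layer 3: {5}  cumulative {0,1,2,4,5,7}
R = {0,1,2,4,5,7}
Path to 5: c·a·b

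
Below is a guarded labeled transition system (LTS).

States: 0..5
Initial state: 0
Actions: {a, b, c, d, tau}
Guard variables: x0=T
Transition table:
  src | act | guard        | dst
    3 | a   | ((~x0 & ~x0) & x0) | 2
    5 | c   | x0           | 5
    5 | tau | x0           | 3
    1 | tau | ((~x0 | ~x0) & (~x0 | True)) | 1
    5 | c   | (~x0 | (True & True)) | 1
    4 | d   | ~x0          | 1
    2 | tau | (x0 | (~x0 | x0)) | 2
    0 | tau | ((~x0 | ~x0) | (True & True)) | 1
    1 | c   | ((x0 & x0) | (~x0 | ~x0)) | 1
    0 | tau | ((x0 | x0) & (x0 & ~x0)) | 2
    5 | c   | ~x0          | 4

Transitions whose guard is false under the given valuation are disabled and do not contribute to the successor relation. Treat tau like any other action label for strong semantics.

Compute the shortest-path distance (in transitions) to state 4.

BFS to 4:
  L0 = {0}
  L1 = {1}
4 never appears.

Answer: UNREACHABLE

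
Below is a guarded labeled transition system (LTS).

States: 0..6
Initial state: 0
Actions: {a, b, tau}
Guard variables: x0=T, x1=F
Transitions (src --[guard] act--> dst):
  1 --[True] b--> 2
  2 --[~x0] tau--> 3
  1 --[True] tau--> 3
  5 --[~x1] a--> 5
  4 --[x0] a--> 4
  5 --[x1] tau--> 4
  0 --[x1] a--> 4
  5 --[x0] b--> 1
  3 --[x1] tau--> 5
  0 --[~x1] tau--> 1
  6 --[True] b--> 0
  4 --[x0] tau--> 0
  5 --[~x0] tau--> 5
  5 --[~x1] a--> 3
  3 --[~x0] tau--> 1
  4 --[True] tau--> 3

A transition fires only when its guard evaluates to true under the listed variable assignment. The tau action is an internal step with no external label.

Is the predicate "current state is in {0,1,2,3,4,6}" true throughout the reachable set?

Answer: INVARIANT HOLDS

Working:
Allowed set {0,1,2,3,4,6}
Reachable = {0,1,2,3}
  0: ok
  1: ok
  2: ok
  3: ok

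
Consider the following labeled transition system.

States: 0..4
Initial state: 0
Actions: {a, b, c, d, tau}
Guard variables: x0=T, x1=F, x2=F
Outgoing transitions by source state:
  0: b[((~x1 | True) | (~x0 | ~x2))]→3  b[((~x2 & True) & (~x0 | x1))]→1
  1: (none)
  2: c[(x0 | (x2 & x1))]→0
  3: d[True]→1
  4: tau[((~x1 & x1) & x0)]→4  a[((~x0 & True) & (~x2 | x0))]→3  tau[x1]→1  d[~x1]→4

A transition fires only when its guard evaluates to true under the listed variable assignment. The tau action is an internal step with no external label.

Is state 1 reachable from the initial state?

Guard filter leaves 4 enabled edge(s).
L0 = {0}
L1 = {3}  cumulative {0,3}
L2 = {1}  cumulative {0,1,3}
Reach set: {0,1,3}
trace reaching 1: b·d

Answer: REACHABLE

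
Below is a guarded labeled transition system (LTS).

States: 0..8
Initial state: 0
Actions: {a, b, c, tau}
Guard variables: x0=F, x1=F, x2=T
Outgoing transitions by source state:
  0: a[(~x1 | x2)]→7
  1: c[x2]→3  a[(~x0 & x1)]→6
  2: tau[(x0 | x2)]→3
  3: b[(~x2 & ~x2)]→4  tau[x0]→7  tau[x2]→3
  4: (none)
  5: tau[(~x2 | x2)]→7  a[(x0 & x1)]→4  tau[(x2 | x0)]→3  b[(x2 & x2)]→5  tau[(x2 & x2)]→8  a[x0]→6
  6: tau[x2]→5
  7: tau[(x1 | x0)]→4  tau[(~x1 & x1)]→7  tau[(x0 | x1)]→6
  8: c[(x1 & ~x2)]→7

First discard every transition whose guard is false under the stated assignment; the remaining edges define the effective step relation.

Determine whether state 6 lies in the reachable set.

Answer: UNREACHABLE

Analysis:
After dropping false guards: 9 live edges.
L0 = {0}
L1 = {7}  total {0,7}
R = {0,7}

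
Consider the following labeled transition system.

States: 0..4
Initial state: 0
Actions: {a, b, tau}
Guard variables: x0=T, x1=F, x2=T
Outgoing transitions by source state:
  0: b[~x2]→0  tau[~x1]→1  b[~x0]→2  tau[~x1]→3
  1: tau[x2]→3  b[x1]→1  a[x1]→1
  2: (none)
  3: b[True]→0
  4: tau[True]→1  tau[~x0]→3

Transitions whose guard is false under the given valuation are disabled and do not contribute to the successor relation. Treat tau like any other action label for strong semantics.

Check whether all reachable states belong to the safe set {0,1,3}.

Inv-set: {0,1,3}
R = {0,1,3}
  0: ✓
  1: ✓
  3: ✓

Answer: INVARIANT HOLDS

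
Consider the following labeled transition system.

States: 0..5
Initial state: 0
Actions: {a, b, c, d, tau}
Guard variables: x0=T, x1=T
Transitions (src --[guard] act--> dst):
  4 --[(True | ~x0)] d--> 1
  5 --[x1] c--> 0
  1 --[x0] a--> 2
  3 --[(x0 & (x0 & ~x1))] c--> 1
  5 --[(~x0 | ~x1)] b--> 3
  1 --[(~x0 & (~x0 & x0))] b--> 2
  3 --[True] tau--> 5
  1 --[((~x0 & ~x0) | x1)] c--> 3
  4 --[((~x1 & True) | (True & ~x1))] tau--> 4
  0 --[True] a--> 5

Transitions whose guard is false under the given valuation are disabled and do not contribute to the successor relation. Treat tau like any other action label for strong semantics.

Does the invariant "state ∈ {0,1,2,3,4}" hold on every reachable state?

Answer: INVARIANT VIOLATED at state 5

Trace:
Safe = {0,1,2,3,4}
Reach set: {0,5}
  0: ok
  5: outside
counterexample path to 5: a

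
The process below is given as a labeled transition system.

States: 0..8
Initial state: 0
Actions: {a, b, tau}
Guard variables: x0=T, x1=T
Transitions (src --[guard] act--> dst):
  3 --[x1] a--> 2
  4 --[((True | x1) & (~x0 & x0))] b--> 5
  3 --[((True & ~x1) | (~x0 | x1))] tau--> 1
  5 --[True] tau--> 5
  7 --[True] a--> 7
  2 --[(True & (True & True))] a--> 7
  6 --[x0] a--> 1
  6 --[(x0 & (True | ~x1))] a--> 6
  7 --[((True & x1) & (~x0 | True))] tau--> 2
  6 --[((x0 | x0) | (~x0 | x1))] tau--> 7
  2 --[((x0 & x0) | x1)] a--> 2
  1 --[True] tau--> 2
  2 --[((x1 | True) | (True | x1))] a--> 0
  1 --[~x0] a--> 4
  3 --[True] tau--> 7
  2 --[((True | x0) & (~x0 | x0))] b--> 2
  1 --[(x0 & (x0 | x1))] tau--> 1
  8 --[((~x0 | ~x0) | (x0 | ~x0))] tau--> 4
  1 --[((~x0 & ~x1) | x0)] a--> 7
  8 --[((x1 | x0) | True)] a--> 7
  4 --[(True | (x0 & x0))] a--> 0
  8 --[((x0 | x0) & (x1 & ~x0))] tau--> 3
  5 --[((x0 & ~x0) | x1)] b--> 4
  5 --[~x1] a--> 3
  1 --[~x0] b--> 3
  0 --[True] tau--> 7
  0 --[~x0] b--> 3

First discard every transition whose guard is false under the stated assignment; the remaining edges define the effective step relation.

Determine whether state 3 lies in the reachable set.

After dropping false guards: 21 live edges.
L0 = {0}
L1 = {7}  cumulative {0,7}
L2 = {2}  cumulative {0,2,7}
R = {0,2,7}

Answer: UNREACHABLE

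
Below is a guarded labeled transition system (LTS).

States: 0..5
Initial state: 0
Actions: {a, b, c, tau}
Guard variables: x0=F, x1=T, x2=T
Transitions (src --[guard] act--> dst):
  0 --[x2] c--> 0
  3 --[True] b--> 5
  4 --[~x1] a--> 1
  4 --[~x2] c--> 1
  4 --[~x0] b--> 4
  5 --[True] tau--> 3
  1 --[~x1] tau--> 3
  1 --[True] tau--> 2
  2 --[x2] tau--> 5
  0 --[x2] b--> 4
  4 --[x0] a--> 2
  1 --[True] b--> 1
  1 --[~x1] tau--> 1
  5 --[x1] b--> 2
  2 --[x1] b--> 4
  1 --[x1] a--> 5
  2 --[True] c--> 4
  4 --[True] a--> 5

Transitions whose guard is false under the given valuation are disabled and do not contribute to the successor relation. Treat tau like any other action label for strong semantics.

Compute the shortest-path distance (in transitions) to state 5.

Answer: 2

Working:
Layered search for 5:
  Layer 0: {0}
  Layer 1: {4}
  Layer 2: {5}
5 enters at depth 2; path b·a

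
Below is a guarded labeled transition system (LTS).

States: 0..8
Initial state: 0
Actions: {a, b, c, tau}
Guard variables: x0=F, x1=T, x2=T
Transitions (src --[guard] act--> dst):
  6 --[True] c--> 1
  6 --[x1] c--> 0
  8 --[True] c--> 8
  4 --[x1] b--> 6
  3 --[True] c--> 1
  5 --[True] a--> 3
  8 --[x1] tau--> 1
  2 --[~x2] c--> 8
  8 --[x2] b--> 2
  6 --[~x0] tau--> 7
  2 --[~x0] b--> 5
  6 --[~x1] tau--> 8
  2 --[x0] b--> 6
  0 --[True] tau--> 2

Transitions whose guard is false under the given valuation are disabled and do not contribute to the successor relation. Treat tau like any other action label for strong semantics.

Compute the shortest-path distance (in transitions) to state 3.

Breadth-first toward 3:
  Layer 0: {0}
  Layer 1: {2}
  Layer 2: {5}
  Layer 3: {3}
depth(3)=3, e.g. tau·b·a

Answer: 3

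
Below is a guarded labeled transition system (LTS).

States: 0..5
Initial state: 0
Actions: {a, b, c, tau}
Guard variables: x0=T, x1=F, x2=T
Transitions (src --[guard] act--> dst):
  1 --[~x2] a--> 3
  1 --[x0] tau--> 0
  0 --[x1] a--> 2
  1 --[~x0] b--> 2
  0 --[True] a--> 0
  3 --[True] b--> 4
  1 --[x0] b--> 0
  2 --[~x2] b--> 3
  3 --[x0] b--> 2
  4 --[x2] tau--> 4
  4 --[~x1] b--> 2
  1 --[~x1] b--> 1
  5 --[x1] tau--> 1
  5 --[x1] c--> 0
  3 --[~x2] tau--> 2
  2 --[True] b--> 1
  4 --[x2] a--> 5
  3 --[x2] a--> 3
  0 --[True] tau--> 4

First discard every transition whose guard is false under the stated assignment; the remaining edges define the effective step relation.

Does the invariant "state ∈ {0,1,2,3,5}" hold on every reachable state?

Inv-set: {0,1,2,3,5}
R = {0,1,2,4,5}
  0: safe
  1: safe
  2: safe
  4: outside
  5: safe
witness against invariant: tau → 4

Answer: INVARIANT VIOLATED at state 4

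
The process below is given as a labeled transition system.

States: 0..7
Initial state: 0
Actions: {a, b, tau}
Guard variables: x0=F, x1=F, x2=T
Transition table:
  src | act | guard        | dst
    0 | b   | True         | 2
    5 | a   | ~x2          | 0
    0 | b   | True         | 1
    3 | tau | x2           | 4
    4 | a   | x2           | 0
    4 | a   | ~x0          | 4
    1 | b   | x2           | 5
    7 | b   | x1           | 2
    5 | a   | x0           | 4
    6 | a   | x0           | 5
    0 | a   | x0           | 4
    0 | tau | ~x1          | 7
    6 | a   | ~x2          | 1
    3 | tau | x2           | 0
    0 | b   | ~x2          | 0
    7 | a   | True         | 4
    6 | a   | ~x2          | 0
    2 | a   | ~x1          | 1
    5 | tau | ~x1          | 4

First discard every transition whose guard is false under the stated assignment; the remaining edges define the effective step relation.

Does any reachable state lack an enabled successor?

Answer: DEADLOCK-FREE

Analysis:
Reach set: {0,1,2,4,5,7}
  0: b→1  b→2  tau→7  [deg 3]
  1: b→5  [deg 1]
  2: a→1  [deg 1]
  4: a→0  a→4  [deg 2]
  5: tau→4  [deg 1]
  7: a→4  [deg 1]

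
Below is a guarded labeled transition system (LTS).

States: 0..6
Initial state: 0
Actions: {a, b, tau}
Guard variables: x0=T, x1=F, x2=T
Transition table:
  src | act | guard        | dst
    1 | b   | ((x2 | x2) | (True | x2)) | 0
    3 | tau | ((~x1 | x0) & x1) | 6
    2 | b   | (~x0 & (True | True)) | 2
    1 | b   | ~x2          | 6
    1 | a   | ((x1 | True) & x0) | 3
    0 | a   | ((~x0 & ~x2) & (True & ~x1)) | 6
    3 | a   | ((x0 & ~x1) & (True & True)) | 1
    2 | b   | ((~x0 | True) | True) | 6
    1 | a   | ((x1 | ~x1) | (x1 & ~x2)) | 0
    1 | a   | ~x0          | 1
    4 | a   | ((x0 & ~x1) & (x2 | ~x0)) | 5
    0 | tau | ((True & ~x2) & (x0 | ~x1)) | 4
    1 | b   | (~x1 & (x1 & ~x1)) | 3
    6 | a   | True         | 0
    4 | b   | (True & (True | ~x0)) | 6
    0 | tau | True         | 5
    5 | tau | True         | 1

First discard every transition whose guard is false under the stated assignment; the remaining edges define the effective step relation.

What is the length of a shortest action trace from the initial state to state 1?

Breadth-first toward 1:
  L0 = {0}
  L1 = {5}
  L2 = {1}
1 enters at depth 2; path tau·tau

Answer: 2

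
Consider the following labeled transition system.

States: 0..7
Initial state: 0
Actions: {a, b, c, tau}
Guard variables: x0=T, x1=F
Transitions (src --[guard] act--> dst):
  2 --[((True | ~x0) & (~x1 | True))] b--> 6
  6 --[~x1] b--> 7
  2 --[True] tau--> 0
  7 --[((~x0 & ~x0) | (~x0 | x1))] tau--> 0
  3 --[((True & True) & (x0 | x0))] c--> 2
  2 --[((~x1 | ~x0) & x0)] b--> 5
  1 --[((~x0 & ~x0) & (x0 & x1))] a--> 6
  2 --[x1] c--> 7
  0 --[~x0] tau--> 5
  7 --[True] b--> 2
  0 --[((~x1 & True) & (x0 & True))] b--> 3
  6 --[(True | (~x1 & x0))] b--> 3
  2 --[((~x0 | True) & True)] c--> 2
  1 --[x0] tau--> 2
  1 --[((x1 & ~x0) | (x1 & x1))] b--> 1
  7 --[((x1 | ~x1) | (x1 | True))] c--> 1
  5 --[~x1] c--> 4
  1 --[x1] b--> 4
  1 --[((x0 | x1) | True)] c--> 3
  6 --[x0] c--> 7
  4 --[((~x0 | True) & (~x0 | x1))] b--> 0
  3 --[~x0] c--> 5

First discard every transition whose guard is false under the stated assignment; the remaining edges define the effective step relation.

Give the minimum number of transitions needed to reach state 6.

BFS to 6:
  Layer 0: {0}
  Layer 1: {3}
  Layer 2: {2}
  Layer 3: {5,6}
first hit 6 at d=3 via b·c·b

Answer: 3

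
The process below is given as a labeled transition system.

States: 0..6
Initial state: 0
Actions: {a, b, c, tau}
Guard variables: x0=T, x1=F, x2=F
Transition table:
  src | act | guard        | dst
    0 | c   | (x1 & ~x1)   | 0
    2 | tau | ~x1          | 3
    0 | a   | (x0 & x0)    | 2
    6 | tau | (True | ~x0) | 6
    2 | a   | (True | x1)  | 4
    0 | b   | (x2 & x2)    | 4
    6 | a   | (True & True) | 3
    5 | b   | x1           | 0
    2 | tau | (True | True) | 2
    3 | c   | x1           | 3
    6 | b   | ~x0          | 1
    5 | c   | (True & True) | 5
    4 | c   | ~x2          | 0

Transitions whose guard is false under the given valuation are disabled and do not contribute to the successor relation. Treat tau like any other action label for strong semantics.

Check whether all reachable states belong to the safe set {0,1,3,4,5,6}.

Answer: INVARIANT VIOLATED at state 2

Analysis:
Inv-set: {0,1,3,4,5,6}
Reach set: {0,2,3,4}
  0: ✓
  2: VIOLATES
  3: ✓
  4: ✓
reach 2 via a — violates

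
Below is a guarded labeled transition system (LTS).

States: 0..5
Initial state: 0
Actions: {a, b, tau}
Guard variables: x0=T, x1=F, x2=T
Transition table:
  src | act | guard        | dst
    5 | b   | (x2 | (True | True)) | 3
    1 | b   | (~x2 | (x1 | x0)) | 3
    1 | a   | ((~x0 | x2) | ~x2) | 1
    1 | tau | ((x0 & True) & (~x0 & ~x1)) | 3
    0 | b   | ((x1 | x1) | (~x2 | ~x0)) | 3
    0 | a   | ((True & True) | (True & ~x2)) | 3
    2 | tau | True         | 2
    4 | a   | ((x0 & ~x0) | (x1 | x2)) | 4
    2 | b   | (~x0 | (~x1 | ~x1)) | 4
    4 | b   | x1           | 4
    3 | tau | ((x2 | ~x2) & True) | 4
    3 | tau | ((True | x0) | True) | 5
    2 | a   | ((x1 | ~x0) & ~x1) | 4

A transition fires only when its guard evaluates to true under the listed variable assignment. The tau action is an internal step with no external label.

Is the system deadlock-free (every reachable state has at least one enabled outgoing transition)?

Reach set: {0,3,4,5}
  0: a→3  [1 exit(s)]
  3: tau→4  tau→5  [2 exit(s)]
  4: a→4  [1 exit(s)]
  5: b→3  [1 exit(s)]

Answer: DEADLOCK-FREE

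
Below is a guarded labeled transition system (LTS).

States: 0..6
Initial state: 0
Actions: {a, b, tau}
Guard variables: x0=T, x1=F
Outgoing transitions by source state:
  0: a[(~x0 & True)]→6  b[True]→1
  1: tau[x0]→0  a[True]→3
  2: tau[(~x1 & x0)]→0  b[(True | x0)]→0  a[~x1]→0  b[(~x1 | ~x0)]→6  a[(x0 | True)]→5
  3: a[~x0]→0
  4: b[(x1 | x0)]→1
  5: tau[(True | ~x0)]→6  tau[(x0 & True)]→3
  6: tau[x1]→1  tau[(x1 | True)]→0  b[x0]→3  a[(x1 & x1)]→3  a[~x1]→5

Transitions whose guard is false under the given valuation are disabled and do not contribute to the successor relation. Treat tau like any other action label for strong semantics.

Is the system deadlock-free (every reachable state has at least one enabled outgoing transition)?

Answer: DEADLOCK at state 3

Analysis:
R = {0,1,3}
  0: b→1  [1 out]
  1: a→3  tau→0  [2 out]
  3: ∅  [STUCK]
witness 3: b·a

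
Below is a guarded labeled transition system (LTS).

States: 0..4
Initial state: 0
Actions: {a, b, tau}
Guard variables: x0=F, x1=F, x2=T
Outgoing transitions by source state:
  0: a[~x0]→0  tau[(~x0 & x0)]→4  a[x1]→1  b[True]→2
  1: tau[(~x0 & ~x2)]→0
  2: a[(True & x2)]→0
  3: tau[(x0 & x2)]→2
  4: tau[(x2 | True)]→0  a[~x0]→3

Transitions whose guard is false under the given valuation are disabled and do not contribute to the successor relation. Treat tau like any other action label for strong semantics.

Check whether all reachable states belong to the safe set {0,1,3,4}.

Safe = {0,1,3,4}
R = {0,2}
  0: safe
  2: VIOLATES
witness against invariant: b → 2

Answer: INVARIANT VIOLATED at state 2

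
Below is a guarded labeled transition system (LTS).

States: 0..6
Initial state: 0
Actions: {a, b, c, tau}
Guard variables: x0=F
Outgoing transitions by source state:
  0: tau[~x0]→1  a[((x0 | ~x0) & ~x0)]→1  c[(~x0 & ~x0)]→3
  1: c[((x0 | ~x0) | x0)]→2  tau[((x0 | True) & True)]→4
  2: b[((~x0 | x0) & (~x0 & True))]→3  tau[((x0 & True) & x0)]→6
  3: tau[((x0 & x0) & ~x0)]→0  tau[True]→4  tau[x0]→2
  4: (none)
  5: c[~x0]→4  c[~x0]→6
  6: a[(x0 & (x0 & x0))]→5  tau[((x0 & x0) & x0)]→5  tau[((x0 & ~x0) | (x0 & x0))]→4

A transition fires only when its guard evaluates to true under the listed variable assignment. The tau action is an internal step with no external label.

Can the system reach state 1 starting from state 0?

After dropping false guards: 9 live edges.
depth 0: {0}
depth 1: {1,3}  now seen {0,1,3}
depth 2: {2,4}  now seen {0,1,2,3,4}
R = {0,1,2,3,4}
witness 1: tau

Answer: REACHABLE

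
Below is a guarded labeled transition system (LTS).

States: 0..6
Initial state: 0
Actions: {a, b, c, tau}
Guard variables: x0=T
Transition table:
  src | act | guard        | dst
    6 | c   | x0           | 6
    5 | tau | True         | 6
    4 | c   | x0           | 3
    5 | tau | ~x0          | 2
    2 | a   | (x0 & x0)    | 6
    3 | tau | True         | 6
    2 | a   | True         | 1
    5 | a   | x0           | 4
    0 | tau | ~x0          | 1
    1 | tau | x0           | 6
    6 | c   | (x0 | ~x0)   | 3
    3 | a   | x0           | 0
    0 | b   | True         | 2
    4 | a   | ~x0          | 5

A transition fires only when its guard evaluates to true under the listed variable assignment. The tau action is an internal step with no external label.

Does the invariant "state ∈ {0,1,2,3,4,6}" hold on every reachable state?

Inv-set: {0,1,2,3,4,6}
Reachable = {0,1,2,3,6}
  0: safe
  1: safe
  2: safe
  3: safe
  6: safe

Answer: INVARIANT HOLDS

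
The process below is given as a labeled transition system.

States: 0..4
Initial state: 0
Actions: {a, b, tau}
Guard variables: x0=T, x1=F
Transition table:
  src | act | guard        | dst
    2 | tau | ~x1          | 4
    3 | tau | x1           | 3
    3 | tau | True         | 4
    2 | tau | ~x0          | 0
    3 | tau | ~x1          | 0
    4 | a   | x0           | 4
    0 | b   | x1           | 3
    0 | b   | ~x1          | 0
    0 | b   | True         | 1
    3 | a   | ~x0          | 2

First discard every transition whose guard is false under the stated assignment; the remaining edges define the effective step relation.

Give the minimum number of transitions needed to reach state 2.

Answer: UNREACHABLE

Working:
Breadth-first toward 2:
  L0 = {0}
  L1 = {1}
2 never appears.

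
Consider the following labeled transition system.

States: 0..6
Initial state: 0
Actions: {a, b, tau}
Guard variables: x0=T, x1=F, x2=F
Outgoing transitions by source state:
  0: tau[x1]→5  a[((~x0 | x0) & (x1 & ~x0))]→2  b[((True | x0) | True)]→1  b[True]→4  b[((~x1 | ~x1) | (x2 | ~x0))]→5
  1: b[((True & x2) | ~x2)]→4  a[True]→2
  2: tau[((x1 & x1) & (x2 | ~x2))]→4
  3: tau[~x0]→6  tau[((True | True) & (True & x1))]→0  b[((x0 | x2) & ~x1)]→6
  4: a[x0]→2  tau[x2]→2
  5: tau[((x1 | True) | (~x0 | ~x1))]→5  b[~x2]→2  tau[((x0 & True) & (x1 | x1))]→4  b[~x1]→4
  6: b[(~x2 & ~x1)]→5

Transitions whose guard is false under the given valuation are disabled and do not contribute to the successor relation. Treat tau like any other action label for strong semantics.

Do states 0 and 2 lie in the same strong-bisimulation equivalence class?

Bisimulation quotient by refinement:
  P[0] = {{0,1,2,3,4,5,6}}
  P[1] = {{0,3,6},{1},{2},{4},{5}}
  P[2] = {{0},{1},{2},{3},{4},{5},{6}}
stable after 3 split(s): 7 block(s)
[0]={0}  [2]={2}

Answer: NOT BISIMILAR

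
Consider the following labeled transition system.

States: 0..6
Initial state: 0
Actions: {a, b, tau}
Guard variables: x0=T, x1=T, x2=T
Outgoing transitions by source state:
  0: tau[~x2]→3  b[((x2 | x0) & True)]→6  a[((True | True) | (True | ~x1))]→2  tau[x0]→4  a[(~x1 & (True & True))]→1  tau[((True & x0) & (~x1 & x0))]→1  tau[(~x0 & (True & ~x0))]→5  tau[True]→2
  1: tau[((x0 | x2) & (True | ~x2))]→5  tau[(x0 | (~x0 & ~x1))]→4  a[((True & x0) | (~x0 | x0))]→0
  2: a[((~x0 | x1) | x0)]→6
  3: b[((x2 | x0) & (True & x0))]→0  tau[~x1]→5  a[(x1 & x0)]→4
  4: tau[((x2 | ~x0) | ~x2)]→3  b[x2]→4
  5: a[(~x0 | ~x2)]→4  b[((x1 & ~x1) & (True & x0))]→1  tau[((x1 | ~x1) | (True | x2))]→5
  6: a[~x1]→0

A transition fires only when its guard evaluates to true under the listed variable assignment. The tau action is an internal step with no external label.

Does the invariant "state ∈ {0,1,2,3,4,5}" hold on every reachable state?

Answer: INVARIANT VIOLATED at state 6

Analysis:
Safe = {0,1,2,3,4,5}
R = {0,2,3,4,6}
  0: ✓
  2: ✓
  3: ✓
  4: ✓
  6: ✗ unsafe
counterexample path to 6: b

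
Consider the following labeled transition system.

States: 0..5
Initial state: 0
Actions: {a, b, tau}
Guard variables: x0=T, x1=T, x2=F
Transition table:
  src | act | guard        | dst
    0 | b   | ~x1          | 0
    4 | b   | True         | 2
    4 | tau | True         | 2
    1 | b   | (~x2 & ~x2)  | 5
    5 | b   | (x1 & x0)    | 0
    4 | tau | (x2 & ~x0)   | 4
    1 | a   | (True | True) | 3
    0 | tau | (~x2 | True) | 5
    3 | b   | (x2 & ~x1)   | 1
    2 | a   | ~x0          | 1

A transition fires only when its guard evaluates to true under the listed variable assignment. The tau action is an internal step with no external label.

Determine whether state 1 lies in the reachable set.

Answer: UNREACHABLE

Trace:
After dropping false guards: 6 live edges.
depth 0: {0}
depth 1: {5}  cumulative {0,5}
Reach set: {0,5}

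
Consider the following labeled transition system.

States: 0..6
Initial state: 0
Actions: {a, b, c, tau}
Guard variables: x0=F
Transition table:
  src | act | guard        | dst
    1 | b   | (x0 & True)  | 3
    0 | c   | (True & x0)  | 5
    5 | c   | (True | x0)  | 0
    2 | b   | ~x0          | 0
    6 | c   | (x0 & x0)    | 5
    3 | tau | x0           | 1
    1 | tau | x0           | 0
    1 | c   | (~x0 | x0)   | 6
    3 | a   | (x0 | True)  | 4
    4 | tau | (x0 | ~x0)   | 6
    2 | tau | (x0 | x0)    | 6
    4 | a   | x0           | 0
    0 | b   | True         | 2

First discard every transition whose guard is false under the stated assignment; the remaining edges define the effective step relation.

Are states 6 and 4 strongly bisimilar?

Compute ~ classes (split until stable):
  π0 = {{0,1,2,3,4,5,6}}
  π1 = {{0,2},{1,5},{3},{4},{6}}
  π2 = {{0,2},{1},{3},{4},{5},{6}}
6 equivalence class(es) (converged in 3)
class of 6: {6}; class of 4: {4}

Answer: NOT BISIMILAR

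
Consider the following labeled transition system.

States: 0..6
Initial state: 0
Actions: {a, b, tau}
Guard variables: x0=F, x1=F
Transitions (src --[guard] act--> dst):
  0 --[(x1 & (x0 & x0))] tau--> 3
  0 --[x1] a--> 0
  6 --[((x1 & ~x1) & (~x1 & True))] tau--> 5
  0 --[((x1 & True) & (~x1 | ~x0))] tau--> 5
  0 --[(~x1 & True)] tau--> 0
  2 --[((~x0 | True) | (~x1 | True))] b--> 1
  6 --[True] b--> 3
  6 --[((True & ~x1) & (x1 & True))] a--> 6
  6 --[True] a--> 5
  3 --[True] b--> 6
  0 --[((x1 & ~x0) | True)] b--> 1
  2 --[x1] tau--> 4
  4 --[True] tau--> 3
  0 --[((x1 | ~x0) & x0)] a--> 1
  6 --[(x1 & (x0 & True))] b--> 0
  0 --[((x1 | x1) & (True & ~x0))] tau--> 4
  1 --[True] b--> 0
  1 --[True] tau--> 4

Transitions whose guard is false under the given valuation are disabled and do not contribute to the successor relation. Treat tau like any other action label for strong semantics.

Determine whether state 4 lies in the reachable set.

Answer: REACHABLE

Analysis:
Guard filter leaves 9 enabled edge(s).
Layer 0: {0}
Layer 1: {1}  now seen {0,1}
Layer 2: {4}  now seen {0,1,4}
Layer 3: {3}  now seen {0,1,3,4}
Layer 4: {6}  now seen {0,1,3,4,6}
Layer 5: {5}  now seen {0,1,3,4,5,6}
Reach set: {0,1,3,4,5,6}
trace reaching 4: b·tau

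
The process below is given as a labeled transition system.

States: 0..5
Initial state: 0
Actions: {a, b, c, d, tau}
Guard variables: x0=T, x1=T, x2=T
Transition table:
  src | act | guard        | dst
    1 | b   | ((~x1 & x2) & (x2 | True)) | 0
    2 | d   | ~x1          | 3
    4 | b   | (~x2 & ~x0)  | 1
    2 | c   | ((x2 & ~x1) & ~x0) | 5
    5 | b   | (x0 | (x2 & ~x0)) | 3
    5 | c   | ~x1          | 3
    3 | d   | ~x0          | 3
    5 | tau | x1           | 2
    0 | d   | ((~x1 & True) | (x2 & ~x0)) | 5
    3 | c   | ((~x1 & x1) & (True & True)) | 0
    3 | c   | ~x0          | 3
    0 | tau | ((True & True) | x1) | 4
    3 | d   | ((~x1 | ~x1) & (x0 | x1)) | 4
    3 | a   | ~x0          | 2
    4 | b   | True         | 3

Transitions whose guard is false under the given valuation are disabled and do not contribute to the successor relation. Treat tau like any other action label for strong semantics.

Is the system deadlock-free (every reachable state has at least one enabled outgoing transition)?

Reach set: {0,3,4}
  0: tau→4  [deg 1]
  3: ∅  [deadlock]
  4: b→3  [deg 1]
Path to 3: tau·b

Answer: DEADLOCK at state 3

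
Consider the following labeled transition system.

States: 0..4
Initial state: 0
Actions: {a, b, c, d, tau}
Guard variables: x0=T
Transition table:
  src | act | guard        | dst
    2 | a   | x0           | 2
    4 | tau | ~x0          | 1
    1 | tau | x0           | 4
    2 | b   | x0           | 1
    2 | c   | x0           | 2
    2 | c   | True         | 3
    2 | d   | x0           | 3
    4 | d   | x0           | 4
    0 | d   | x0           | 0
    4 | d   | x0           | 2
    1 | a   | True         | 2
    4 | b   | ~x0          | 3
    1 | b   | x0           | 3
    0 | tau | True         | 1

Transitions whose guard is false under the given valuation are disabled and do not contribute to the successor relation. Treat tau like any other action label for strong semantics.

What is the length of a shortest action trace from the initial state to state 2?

BFS to 2:
  Layer 0: {0}
  Layer 1: {1}
  Layer 2: {2,3,4}
first hit 2 at d=2 via tau·a

Answer: 2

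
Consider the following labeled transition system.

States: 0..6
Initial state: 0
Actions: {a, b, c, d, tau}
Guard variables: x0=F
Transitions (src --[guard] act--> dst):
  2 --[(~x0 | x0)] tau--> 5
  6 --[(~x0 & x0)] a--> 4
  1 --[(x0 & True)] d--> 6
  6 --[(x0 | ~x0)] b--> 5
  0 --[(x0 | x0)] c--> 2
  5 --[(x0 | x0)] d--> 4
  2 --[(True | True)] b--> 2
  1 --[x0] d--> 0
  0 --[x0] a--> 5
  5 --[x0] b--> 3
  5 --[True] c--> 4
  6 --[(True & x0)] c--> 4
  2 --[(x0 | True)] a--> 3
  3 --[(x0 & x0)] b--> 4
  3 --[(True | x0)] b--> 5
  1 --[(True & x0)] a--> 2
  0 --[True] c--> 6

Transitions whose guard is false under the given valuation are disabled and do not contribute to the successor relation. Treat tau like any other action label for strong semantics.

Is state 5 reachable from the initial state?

Answer: REACHABLE

Analysis:
7 transition(s) survive guard evaluation.
L0 = {0}
L1 = {6}  total {0,6}
L2 = {5}  total {0,5,6}
L3 = {4}  total {0,4,5,6}
Reachable = {0,4,5,6}
witness 5: c·b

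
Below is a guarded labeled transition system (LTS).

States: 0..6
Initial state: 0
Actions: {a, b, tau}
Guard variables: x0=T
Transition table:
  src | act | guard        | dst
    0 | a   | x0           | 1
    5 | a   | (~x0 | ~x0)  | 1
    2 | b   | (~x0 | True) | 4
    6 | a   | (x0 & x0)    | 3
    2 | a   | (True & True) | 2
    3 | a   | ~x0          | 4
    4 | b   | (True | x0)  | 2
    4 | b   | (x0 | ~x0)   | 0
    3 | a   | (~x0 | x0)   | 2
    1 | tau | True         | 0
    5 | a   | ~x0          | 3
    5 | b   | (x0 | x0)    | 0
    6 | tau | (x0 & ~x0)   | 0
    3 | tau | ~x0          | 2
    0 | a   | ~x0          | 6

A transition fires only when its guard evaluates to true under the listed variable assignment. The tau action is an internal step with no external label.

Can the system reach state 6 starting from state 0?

Guard filter leaves 9 enabled edge(s).
depth 0: {0}
depth 1: {1}  cumulative {0,1}
Reachable = {0,1}

Answer: UNREACHABLE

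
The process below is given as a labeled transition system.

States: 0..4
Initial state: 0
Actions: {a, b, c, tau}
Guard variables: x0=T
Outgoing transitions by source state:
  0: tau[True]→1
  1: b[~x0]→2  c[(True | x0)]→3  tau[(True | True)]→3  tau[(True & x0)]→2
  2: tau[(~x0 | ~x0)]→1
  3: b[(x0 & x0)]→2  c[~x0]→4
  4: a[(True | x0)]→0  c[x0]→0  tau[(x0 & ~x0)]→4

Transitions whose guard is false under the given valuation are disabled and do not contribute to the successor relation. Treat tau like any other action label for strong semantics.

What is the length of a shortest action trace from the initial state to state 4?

Answer: UNREACHABLE

Working:
BFS to 4:
  depth 0: {0}
  depth 1: {1}
  depth 2: {2,3}
4 never appears.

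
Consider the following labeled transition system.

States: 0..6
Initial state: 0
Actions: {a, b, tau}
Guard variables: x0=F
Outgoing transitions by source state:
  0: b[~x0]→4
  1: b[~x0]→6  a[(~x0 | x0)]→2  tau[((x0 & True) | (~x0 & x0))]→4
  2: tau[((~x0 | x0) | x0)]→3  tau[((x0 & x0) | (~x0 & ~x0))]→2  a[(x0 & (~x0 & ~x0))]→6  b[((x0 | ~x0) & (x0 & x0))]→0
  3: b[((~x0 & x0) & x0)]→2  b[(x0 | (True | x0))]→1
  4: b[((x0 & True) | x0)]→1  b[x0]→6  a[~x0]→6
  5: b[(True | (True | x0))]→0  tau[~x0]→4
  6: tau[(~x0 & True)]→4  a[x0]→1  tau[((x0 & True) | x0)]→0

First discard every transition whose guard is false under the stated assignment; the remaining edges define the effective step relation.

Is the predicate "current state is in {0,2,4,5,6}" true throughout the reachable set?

Answer: INVARIANT HOLDS

Analysis:
Safe = {0,2,4,5,6}
R = {0,4,6}
  0: ok
  4: ok
  6: ok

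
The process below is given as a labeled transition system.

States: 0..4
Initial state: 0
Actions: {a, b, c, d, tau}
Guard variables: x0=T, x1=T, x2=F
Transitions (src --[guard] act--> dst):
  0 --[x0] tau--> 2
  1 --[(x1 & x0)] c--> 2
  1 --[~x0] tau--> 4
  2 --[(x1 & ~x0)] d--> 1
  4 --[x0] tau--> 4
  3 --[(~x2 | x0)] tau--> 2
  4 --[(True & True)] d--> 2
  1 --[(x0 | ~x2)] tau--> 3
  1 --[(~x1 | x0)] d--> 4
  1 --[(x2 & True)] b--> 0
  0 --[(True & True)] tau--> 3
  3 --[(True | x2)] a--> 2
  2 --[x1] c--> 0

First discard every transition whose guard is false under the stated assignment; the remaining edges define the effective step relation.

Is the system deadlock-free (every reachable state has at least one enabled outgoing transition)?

Answer: DEADLOCK-FREE

Trace:
R = {0,2,3}
  0: tau→2  tau→3  [2 out]
  2: c→0  [1 out]
  3: a→2  tau→2  [2 out]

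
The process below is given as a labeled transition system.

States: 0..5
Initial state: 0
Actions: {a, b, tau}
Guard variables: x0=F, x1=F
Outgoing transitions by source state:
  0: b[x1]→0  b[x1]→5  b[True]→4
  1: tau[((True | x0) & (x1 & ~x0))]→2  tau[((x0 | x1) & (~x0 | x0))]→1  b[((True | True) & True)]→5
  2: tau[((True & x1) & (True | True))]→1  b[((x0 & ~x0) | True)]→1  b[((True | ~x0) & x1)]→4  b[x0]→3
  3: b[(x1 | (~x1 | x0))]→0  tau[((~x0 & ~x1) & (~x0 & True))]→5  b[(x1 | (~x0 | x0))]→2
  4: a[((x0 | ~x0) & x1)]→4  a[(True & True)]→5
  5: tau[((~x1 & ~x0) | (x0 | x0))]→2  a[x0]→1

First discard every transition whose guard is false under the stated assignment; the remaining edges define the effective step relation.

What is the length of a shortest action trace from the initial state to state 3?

Layered search for 3:
  depth 0: {0}
  depth 1: {4}
  depth 2: {5}
  depth 3: {2}
  depth 4: {1}
3 never appears.

Answer: UNREACHABLE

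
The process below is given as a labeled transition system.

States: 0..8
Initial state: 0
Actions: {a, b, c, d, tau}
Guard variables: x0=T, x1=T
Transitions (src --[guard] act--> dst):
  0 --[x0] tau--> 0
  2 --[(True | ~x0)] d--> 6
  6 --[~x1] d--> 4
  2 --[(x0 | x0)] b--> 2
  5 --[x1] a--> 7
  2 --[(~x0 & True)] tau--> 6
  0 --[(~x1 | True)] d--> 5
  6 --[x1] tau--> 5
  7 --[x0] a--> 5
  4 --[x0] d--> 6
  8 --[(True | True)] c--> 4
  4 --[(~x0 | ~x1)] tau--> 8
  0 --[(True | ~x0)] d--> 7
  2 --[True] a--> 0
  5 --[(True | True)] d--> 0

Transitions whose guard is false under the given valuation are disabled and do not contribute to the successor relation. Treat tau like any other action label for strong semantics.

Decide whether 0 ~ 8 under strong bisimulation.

Refine partition for ~:
  P[0] = {{0,1,2,3,4,5,6,7,8}}
  P[1] = {{0},{1,3},{2},{4},{5},{6},{7},{8}}
stable after 2 split(s): 8 block(s)
class of 0: {0}; class of 8: {8}

Answer: NOT BISIMILAR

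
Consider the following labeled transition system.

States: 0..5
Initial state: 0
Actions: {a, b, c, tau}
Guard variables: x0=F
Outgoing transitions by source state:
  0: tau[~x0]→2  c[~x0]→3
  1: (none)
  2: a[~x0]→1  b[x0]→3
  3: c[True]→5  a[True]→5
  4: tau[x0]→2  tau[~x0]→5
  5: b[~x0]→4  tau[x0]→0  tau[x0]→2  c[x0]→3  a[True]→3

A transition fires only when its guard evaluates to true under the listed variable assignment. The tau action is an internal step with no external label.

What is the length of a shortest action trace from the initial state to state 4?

Answer: 3

Analysis:
Breadth-first toward 4:
  depth 0: {0}
  depth 1: {2,3}
  depth 2: {1,5}
  depth 3: {4}
depth(4)=3, e.g. c·a·b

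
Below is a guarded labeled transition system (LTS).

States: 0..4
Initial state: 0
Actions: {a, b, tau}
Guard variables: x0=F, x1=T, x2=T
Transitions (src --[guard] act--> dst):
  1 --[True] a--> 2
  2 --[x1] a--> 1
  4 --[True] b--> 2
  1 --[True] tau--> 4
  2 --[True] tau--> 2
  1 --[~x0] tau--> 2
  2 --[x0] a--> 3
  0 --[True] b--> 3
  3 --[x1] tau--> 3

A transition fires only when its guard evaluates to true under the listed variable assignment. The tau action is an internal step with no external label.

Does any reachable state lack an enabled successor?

Reachable = {0,3}
  0: b→3  [deg 1]
  3: tau→3  [deg 1]

Answer: DEADLOCK-FREE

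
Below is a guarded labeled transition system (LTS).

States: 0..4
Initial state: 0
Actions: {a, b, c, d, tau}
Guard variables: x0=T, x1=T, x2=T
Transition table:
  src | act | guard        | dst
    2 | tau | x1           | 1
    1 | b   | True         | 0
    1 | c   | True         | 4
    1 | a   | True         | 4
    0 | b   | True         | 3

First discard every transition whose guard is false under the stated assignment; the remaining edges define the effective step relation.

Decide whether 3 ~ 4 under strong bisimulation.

Answer: BISIMILAR

Working:
Bisimulation quotient by refinement:
  round 0: {{0,1,2,3,4}}
  round 1: {{0},{1},{2},{3,4}}
Fixed point at round 2; 4 class(es).
class of 3: {3,4}; class of 4: {3,4}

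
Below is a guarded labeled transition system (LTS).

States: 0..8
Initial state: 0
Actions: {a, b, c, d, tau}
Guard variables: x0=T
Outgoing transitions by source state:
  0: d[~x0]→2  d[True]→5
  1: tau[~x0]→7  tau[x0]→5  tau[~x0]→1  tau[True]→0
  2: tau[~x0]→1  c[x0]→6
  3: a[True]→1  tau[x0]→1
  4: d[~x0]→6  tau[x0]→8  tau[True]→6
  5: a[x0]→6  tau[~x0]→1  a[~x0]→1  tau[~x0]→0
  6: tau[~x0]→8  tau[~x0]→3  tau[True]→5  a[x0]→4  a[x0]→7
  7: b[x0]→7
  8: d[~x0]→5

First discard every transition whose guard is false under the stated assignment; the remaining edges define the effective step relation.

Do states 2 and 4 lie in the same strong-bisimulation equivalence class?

Answer: NOT BISIMILAR

Analysis:
Bisimulation quotient by refinement:
  P[0] = {{0,1,2,3,4,5,6,7,8}}
  P[1] = {{0},{1,4},{2},{3,6},{5},{7},{8}}
  P[2] = {{0},{1},{2},{3},{4},{5},{6},{7},{8}}
Fixed point at round 3; 9 class(es).
[2]={2}  [4]={4}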